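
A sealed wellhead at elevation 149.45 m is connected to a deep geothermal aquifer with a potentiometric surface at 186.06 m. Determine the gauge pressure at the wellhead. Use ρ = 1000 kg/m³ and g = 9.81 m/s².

Head above the cap: Δh = 186.06 − 149.45 = 36.61 m.
P = ρgΔh = 1000 × 9.81 × 36.61 = 359144 Pa ≈ 359 kPa.

P ≈ 359 kPa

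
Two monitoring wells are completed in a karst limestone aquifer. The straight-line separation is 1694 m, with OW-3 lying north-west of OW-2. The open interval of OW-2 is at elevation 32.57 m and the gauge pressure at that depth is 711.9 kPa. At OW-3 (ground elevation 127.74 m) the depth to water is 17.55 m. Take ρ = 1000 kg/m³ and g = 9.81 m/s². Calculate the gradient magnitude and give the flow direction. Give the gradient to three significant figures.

Pressure head at OW-2: ψ = P/(ρg) = 711.9×1000 / (1000 × 9.81) = 72.57 m.
Total head at OW-2: h = z + ψ = 32.57 + 72.57 = 105.14 m.
Total head at OW-3: h = 127.74 − 17.55 = 110.19 m.
Head difference: h(OW-2) − h(OW-3) = 105.14 − 110.19 = -5.05 m.
Hydraulic gradient: i = |Δh| / L = 5.05 / 1694 = 0.00298.
Flow is from higher to lower head: from OW-3 toward OW-2, i.e. toward the south-east.

i ≈ 0.00298; groundwater flows toward the south-east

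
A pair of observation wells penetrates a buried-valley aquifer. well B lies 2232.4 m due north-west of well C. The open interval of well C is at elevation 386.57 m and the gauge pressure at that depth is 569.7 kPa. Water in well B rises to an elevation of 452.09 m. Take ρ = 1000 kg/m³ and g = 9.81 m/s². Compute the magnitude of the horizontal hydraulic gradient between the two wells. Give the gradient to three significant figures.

Pressure head at well C: ψ = P/(ρg) = 569.7×1000 / (1000 × 9.81) = 58.07 m.
Total head at well C: h = z + ψ = 386.57 + 58.07 = 444.64 m.
Total head at well B: h = 452.09 m (water level in the piezometer is the total head).
Head difference: h(well C) − h(well B) = 444.64 − 452.09 = -7.45 m.
Hydraulic gradient: i = |Δh| / L = 7.45 / 2232.4 = 0.00334.

i ≈ 0.00334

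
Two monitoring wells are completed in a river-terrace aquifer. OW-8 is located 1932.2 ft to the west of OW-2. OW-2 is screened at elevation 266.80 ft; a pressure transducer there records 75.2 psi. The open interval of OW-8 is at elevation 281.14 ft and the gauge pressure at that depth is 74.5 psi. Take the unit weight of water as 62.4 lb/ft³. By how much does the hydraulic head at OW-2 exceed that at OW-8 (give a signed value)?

Δh ≈ -12.72 ft

Pressure head at OW-2: ψ = 144·P/γ = 144 × 75.2 / 62.4 = 173.54 ft.
Total head at OW-2: h = z + ψ = 266.80 + 173.54 = 440.34 ft.
Pressure head at OW-8: ψ = 144·P/γ = 144 × 74.5 / 62.4 = 171.92 ft.
Total head at OW-8: h = z + ψ = 281.14 + 171.92 = 453.06 ft.
Head difference: h(OW-2) − h(OW-8) = 440.34 − 453.06 = -12.72 ft.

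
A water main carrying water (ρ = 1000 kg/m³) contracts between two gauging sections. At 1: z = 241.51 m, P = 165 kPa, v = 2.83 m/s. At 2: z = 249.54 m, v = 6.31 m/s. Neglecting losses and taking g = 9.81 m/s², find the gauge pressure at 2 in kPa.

Pressure head at 1: ψ₁ = P₁/(ρg) = 165×1000 / (1000 × 9.81) = 16.82 m.
Velocity heads: v₁²/2g = 2.83²/19.62 = 0.408 m; v₂²/2g = 6.31²/19.62 = 2.029 m.
Total head H = z₁ + ψ₁ + v₁²/2g = 241.51 + 16.82 + 0.408 = 258.74 m.
ψ₂ = H − z₂ − v₂²/2g = 258.74 − 249.54 − 2.029 = 7.17 m.
P₂ = ρgψ₂ = 1000 × 9.81 × 7.17 ≈ 70.3 kPa.

P₂ ≈ 70.3 kPa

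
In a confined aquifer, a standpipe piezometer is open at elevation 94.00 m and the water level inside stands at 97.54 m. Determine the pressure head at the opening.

Total head h = 97.54 m (the water-surface elevation in the piezometer).
Pressure head ψ = h − z = 97.54 − 94.00 = 3.54 m.

ψ ≈ 3.54 m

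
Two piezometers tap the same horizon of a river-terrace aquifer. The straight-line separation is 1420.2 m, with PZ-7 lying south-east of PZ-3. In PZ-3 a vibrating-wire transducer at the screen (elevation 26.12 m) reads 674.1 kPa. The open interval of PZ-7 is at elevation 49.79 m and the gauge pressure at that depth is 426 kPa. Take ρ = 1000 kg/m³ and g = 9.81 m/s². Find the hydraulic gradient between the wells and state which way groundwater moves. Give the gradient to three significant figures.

Pressure head at PZ-3: ψ = P/(ρg) = 674.1×1000 / (1000 × 9.81) = 68.72 m.
Total head at PZ-3: h = z + ψ = 26.12 + 68.72 = 94.84 m.
Pressure head at PZ-7: ψ = P/(ρg) = 426×1000 / (1000 × 9.81) = 43.43 m.
Total head at PZ-7: h = z + ψ = 49.79 + 43.43 = 93.22 m.
Head difference: h(PZ-3) − h(PZ-7) = 94.84 − 93.22 = 1.62 m.
Hydraulic gradient: i = |Δh| / L = 1.62 / 1420.2 = 0.00114.
Flow is from higher to lower head: from PZ-3 toward PZ-7, i.e. toward the south-east.

i ≈ 0.00114; groundwater flows toward the south-east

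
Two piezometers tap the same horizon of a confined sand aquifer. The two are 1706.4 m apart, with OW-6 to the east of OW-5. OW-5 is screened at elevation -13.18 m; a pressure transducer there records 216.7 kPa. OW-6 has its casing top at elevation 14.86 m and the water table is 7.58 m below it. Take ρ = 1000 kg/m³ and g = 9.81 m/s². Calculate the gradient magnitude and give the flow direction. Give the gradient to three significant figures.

i ≈ 0.000955; groundwater flows toward the east

Pressure head at OW-5: ψ = P/(ρg) = 216.7×1000 / (1000 × 9.81) = 22.09 m.
Total head at OW-5: h = z + ψ = -13.18 + 22.09 = 8.91 m.
Total head at OW-6: h = 14.86 − 7.58 = 7.28 m.
Head difference: h(OW-5) − h(OW-6) = 8.91 − 7.28 = 1.63 m.
Hydraulic gradient: i = |Δh| / L = 1.63 / 1706.4 = 0.000955.
Flow is from higher to lower head: from OW-5 toward OW-6, i.e. toward the east.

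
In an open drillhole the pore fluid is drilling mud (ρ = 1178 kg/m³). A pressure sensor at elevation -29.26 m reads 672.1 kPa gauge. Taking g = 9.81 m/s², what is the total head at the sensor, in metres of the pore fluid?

ψ = P/(ρg) = 672.1×1000 / (1178 × 9.81) = 58.16 m.
h = z + ψ = -29.26 + 58.16 = 28.90 m.

h ≈ 28.90 m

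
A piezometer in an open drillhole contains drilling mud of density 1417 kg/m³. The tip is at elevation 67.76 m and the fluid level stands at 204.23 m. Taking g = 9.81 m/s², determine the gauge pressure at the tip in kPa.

Pressure head ψ = h − z = 204.23 − 67.76 = 136.47 m.
P = ρgψ = 1417 × 9.81 × 136.47 = 1897038 Pa ≈ 1900 kPa.

P ≈ 1900 kPa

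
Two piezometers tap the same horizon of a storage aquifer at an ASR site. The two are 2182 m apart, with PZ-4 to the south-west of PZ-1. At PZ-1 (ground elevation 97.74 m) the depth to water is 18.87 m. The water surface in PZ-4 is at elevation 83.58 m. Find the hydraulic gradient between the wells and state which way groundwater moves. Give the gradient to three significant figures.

i ≈ 0.00216; groundwater flows toward the north-east

Total head at PZ-1: h = 97.74 − 18.87 = 78.87 m.
Total head at PZ-4: h = 83.58 m (water level in the piezometer is the total head).
Head difference: h(PZ-1) − h(PZ-4) = 78.87 − 83.58 = -4.71 m.
Hydraulic gradient: i = |Δh| / L = 4.71 / 2182 = 0.00216.
Flow is from higher to lower head: from PZ-4 toward PZ-1, i.e. toward the north-east.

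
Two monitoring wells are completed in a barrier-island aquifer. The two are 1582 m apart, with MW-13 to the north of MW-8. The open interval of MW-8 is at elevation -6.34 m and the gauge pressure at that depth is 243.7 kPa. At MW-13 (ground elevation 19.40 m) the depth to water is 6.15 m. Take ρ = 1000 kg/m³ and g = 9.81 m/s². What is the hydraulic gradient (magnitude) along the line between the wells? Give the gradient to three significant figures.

i ≈ 0.00332

Pressure head at MW-8: ψ = P/(ρg) = 243.7×1000 / (1000 × 9.81) = 24.84 m.
Total head at MW-8: h = z + ψ = -6.34 + 24.84 = 18.50 m.
Total head at MW-13: h = 19.40 − 6.15 = 13.25 m.
Head difference: h(MW-8) − h(MW-13) = 18.50 − 13.25 = 5.25 m.
Hydraulic gradient: i = |Δh| / L = 5.25 / 1582 = 0.00332.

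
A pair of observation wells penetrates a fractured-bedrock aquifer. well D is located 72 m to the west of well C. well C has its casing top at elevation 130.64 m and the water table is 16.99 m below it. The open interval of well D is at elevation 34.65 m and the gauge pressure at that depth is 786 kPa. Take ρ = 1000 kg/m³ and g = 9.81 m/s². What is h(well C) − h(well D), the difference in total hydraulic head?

Δh ≈ -1.12 m

Total head at well C: h = 130.64 − 16.99 = 113.65 m.
Pressure head at well D: ψ = P/(ρg) = 786×1000 / (1000 × 9.81) = 80.12 m.
Total head at well D: h = z + ψ = 34.65 + 80.12 = 114.77 m.
Head difference: h(well C) − h(well D) = 113.65 − 114.77 = -1.12 m.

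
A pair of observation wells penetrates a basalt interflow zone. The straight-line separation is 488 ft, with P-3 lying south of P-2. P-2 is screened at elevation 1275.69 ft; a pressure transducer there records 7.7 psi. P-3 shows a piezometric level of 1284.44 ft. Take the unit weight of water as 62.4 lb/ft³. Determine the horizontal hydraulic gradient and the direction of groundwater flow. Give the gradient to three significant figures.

i ≈ 0.0185; groundwater flows toward the south

Pressure head at P-2: ψ = 144·P/γ = 144 × 7.7 / 62.4 = 17.77 ft.
Total head at P-2: h = z + ψ = 1275.69 + 17.77 = 1293.46 ft.
Total head at P-3: h = 1284.44 ft (water level in the piezometer is the total head).
Head difference: h(P-2) − h(P-3) = 1293.46 − 1284.44 = 9.02 ft.
Hydraulic gradient: i = |Δh| / L = 9.02 / 488 = 0.0185.
Flow is from higher to lower head: from P-2 toward P-3, i.e. toward the south.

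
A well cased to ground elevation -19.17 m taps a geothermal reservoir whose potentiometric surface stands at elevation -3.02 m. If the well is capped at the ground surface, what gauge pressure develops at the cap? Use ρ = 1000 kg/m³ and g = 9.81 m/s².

Head above the cap: Δh = -3.02 − (-19.17) = 16.15 m.
P = ρgΔh = 1000 × 9.81 × 16.15 = 158432 Pa ≈ 158 kPa.

P ≈ 158 kPa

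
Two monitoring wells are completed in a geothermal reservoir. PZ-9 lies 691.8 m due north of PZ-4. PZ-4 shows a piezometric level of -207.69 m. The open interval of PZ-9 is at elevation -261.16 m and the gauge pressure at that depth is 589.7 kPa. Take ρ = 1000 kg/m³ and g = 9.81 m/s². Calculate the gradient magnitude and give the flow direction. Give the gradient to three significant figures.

Total head at PZ-4: h = -207.69 m (water level in the piezometer is the total head).
Pressure head at PZ-9: ψ = P/(ρg) = 589.7×1000 / (1000 × 9.81) = 60.11 m.
Total head at PZ-9: h = z + ψ = -261.16 + 60.11 = -201.05 m.
Head difference: h(PZ-4) − h(PZ-9) = -207.69 − (-201.05) = -6.64 m.
Hydraulic gradient: i = |Δh| / L = 6.64 / 691.8 = 0.00960.
Flow is from higher to lower head: from PZ-9 toward PZ-4, i.e. toward the south.

i ≈ 0.00960; groundwater flows toward the south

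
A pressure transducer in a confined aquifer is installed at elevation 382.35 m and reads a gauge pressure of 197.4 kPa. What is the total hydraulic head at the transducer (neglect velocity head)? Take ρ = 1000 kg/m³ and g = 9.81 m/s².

h ≈ 402.47 m

ψ = P/(ρg) = 197.4×1000 / (1000 × 9.81) = 20.12 m.
h = z + ψ = 382.35 + 20.12 = 402.47 m.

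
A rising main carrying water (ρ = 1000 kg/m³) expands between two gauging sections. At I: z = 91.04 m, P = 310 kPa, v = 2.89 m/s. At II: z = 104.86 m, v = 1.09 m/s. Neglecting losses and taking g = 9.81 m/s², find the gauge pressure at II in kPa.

Pressure head at I: ψ₁ = P₁/(ρg) = 310×1000 / (1000 × 9.81) = 31.60 m.
Velocity heads: v₁²/2g = 2.89²/19.62 = 0.426 m; v₂²/2g = 1.09²/19.62 = 0.061 m.
Total head H = z₁ + ψ₁ + v₁²/2g = 91.04 + 31.60 + 0.426 = 123.07 m.
ψ₂ = H − z₂ − v₂²/2g = 123.07 − 104.86 − 0.061 = 18.15 m.
P₂ = ρgψ₂ = 1000 × 9.81 × 18.15 ≈ 178 kPa.

P₂ ≈ 178 kPa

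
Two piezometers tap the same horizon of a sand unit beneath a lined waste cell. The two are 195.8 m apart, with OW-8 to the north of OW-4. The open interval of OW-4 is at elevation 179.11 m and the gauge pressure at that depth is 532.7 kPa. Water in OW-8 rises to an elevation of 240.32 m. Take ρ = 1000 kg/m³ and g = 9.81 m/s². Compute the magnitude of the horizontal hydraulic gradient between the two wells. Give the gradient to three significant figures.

i ≈ 0.0353

Pressure head at OW-4: ψ = P/(ρg) = 532.7×1000 / (1000 × 9.81) = 54.30 m.
Total head at OW-4: h = z + ψ = 179.11 + 54.30 = 233.41 m.
Total head at OW-8: h = 240.32 m (water level in the piezometer is the total head).
Head difference: h(OW-4) − h(OW-8) = 233.41 − 240.32 = -6.91 m.
Hydraulic gradient: i = |Δh| / L = 6.91 / 195.8 = 0.0353.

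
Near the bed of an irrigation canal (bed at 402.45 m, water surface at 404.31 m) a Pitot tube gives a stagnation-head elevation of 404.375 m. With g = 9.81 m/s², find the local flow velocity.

v ≈ 1.13 m/s

Near the bed, under hydrostatic conditions, the piezometric head (z + ψ) equals the free-surface elevation, 404.31 m.
Velocity head = total − piezometric = 404.375 − 404.31 = 0.065 m.
v = √(2g·h_v) = √(2 × 9.81 × 0.065) = 1.13 m/s.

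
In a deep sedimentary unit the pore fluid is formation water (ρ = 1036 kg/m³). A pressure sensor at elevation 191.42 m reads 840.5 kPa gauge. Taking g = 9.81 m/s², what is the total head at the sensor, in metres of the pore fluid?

ψ = P/(ρg) = 840.5×1000 / (1036 × 9.81) = 82.70 m.
h = z + ψ = 191.42 + 82.70 = 274.12 m.

h ≈ 274.12 m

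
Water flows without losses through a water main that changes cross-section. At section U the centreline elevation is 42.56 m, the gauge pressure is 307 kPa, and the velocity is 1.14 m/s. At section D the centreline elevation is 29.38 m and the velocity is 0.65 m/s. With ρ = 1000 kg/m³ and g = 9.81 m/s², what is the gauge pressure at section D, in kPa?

Pressure head at U: ψ₁ = P₁/(ρg) = 307×1000 / (1000 × 9.81) = 31.29 m.
Velocity heads: v₁²/2g = 1.14²/19.62 = 0.066 m; v₂²/2g = 0.65²/19.62 = 0.022 m.
Total head H = z₁ + ψ₁ + v₁²/2g = 42.56 + 31.29 + 0.066 = 73.92 m.
ψ₂ = H − z₂ − v₂²/2g = 73.92 − 29.38 − 0.022 = 44.52 m.
P₂ = ρgψ₂ = 1000 × 9.81 × 44.52 ≈ 437 kPa.

P₂ ≈ 437 kPa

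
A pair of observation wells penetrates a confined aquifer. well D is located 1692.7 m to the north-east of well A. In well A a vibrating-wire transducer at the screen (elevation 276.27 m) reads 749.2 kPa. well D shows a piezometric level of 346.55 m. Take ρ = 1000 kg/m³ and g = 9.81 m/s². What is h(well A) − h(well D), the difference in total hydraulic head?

Δh ≈ 6.09 m

Pressure head at well A: ψ = P/(ρg) = 749.2×1000 / (1000 × 9.81) = 76.37 m.
Total head at well A: h = z + ψ = 276.27 + 76.37 = 352.64 m.
Total head at well D: h = 346.55 m (water level in the piezometer is the total head).
Head difference: h(well A) − h(well D) = 352.64 − 346.55 = 6.09 m.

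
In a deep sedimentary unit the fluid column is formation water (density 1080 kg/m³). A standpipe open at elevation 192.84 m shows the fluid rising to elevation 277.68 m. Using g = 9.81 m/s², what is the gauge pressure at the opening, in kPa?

P ≈ 899 kPa

Pressure head ψ = h − z = 277.68 − 192.84 = 84.84 m.
P = ρgψ = 1080 × 9.81 × 84.84 = 898863 Pa ≈ 899 kPa.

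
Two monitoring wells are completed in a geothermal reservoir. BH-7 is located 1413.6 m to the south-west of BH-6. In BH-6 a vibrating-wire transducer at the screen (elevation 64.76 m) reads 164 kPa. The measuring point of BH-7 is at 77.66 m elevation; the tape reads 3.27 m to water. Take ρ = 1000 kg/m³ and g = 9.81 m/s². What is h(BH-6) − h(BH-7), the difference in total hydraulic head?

Pressure head at BH-6: ψ = P/(ρg) = 164×1000 / (1000 × 9.81) = 16.72 m.
Total head at BH-6: h = z + ψ = 64.76 + 16.72 = 81.48 m.
Total head at BH-7: h = 77.66 − 3.27 = 74.39 m.
Head difference: h(BH-6) − h(BH-7) = 81.48 − 74.39 = 7.09 m.

Δh ≈ 7.09 m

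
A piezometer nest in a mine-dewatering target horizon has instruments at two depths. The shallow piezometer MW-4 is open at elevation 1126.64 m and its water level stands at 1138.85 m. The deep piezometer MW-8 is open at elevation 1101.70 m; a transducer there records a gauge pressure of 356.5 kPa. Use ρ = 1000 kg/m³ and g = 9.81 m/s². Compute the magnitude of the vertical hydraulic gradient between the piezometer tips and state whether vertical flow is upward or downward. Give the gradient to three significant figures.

|i_v| ≈ 0.0325; vertical flow is downward

Total head at MW-4: h = 1138.85 m (water level in the standpipe).
Pressure head at MW-8: ψ = P/(ρg) = 356.5×1000 / (1000 × 9.81) = 36.34 m.
Total head at MW-8: h = z + ψ = 1101.70 + 36.34 = 1138.04 m.
Δh = h(MW-4) − h(MW-8) = 1138.85 − 1138.04 = 0.81 m.
Vertical separation Δz = 1126.64 − 1101.70 = 24.94 m.
|i_v| = |Δh| / Δz = 0.81 / 24.94 = 0.0325.
Head is higher in the shallow piezometer, so vertical flow is downward (recharge condition).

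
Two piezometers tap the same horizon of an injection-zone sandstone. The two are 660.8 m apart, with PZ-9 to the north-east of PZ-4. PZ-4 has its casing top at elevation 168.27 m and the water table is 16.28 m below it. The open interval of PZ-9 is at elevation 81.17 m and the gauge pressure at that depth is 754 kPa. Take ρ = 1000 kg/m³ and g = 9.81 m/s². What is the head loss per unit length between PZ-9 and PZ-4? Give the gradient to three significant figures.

Total head at PZ-4: h = 168.27 − 16.28 = 151.99 m.
Pressure head at PZ-9: ψ = P/(ρg) = 754×1000 / (1000 × 9.81) = 76.86 m.
Total head at PZ-9: h = z + ψ = 81.17 + 76.86 = 158.03 m.
Head difference: h(PZ-4) − h(PZ-9) = 151.99 − 158.03 = -6.04 m.
Hydraulic gradient: i = |Δh| / L = 6.04 / 660.8 = 0.00914.

i ≈ 0.00914 m/m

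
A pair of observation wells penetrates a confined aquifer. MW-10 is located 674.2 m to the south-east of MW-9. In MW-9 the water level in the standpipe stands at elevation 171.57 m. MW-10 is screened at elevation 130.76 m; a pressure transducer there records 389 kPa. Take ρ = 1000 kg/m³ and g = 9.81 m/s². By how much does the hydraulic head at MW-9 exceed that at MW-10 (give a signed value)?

Δh ≈ 1.16 m

Total head at MW-9: h = 171.57 m (water level in the piezometer is the total head).
Pressure head at MW-10: ψ = P/(ρg) = 389×1000 / (1000 × 9.81) = 39.65 m.
Total head at MW-10: h = z + ψ = 130.76 + 39.65 = 170.41 m.
Head difference: h(MW-9) − h(MW-10) = 171.57 − 170.41 = 1.16 m.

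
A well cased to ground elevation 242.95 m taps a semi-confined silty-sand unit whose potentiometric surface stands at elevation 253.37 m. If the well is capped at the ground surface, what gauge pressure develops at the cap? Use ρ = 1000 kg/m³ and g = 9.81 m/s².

P ≈ 102 kPa

Head above the cap: Δh = 253.37 − 242.95 = 10.42 m.
P = ρgΔh = 1000 × 9.81 × 10.42 = 102220 Pa ≈ 102 kPa.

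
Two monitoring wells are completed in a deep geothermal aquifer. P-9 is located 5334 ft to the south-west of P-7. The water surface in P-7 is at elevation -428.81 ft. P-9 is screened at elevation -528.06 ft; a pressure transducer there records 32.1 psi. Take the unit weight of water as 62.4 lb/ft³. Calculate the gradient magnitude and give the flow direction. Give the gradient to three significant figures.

i ≈ 0.00472; groundwater flows toward the south-west

Total head at P-7: h = -428.81 ft (water level in the piezometer is the total head).
Pressure head at P-9: ψ = 144·P/γ = 144 × 32.1 / 62.4 = 74.08 ft.
Total head at P-9: h = z + ψ = -528.06 + 74.08 = -453.98 ft.
Head difference: h(P-7) − h(P-9) = -428.81 − (-453.98) = 25.17 ft.
Hydraulic gradient: i = |Δh| / L = 25.17 / 5334 = 0.00472.
Flow is from higher to lower head: from P-7 toward P-9, i.e. toward the south-west.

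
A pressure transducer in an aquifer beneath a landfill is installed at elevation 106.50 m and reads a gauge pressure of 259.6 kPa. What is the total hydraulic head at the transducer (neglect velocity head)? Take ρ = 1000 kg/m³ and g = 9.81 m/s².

h ≈ 132.96 m

ψ = P/(ρg) = 259.6×1000 / (1000 × 9.81) = 26.46 m.
h = z + ψ = 106.50 + 26.46 = 132.96 m.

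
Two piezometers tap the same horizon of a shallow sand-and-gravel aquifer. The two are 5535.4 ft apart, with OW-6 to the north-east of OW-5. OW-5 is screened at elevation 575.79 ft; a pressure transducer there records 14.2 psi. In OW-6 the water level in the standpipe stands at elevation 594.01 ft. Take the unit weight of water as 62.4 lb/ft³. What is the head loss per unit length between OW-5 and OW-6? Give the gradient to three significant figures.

i ≈ 0.00263 ft/ft

Pressure head at OW-5: ψ = 144·P/γ = 144 × 14.2 / 62.4 = 32.77 ft.
Total head at OW-5: h = z + ψ = 575.79 + 32.77 = 608.56 ft.
Total head at OW-6: h = 594.01 ft (water level in the piezometer is the total head).
Head difference: h(OW-5) − h(OW-6) = 608.56 − 594.01 = 14.55 ft.
Hydraulic gradient: i = |Δh| / L = 14.55 / 5535.4 = 0.00263.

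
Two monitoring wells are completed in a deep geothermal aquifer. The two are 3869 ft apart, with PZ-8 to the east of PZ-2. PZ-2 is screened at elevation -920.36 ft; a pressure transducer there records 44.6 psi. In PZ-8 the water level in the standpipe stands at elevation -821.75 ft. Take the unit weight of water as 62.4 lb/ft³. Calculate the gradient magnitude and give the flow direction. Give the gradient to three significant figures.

Pressure head at PZ-2: ψ = 144·P/γ = 144 × 44.6 / 62.4 = 102.92 ft.
Total head at PZ-2: h = z + ψ = -920.36 + 102.92 = -817.44 ft.
Total head at PZ-8: h = -821.75 ft (water level in the piezometer is the total head).
Head difference: h(PZ-2) − h(PZ-8) = -817.44 − (-821.75) = 4.31 ft.
Hydraulic gradient: i = |Δh| / L = 4.31 / 3869 = 0.00111.
Flow is from higher to lower head: from PZ-2 toward PZ-8, i.e. toward the east.

i ≈ 0.00111; groundwater flows toward the east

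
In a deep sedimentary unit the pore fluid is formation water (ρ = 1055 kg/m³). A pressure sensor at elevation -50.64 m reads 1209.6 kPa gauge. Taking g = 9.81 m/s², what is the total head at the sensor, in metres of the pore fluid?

ψ = P/(ρg) = 1209.6×1000 / (1055 × 9.81) = 116.87 m.
h = z + ψ = -50.64 + 116.87 = 66.23 m.

h ≈ 66.23 m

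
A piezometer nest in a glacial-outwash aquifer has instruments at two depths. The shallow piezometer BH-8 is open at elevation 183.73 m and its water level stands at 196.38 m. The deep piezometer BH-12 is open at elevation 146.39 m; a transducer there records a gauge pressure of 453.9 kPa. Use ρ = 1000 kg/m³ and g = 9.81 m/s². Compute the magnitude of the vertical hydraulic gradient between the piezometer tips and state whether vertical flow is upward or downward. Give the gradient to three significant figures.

Total head at BH-8: h = 196.38 m (water level in the standpipe).
Pressure head at BH-12: ψ = P/(ρg) = 453.9×1000 / (1000 × 9.81) = 46.27 m.
Total head at BH-12: h = z + ψ = 146.39 + 46.27 = 192.66 m.
Δh = h(BH-8) − h(BH-12) = 196.38 − 192.66 = 3.72 m.
Vertical separation Δz = 183.73 − 146.39 = 37.34 m.
|i_v| = |Δh| / Δz = 3.72 / 37.34 = 0.0996.
Head is higher in the shallow piezometer, so vertical flow is downward (recharge condition).

|i_v| ≈ 0.0996; vertical flow is downward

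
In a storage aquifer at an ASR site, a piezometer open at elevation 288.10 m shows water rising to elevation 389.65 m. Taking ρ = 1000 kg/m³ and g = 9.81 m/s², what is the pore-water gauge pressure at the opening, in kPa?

P ≈ 996 kPa

Pressure head ψ = h − z = 389.65 − 288.10 = 101.55 m.
P = ρgψ = 1000 × 9.81 × 101.55 = 996206 Pa ≈ 996 kPa.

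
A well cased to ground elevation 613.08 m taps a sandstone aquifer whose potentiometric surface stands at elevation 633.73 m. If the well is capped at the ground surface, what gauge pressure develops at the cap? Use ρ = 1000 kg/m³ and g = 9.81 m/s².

Head above the cap: Δh = 633.73 − 613.08 = 20.65 m.
P = ρgΔh = 1000 × 9.81 × 20.65 = 202576 Pa ≈ 203 kPa.

P ≈ 203 kPa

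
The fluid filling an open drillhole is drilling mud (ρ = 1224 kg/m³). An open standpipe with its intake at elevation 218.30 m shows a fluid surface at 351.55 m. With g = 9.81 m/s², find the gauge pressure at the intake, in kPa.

P ≈ 1600 kPa

Pressure head ψ = h − z = 351.55 − 218.30 = 133.25 m.
P = ρgψ = 1224 × 9.81 × 133.25 = 1599991 Pa ≈ 1600 kPa.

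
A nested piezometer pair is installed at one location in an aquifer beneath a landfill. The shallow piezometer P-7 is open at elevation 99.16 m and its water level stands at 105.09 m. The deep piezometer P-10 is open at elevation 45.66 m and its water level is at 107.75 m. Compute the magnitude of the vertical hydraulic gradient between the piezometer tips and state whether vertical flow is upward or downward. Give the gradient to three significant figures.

|i_v| ≈ 0.0497; vertical flow is upward

Total head at P-7: h = 105.09 m (water level in the standpipe).
Total head at P-10: h = 107.75 m.
Δh = h(P-7) − h(P-10) = 105.09 − 107.75 = -2.66 m.
Vertical separation Δz = 99.16 − 45.66 = 53.50 m.
|i_v| = |Δh| / Δz = 2.66 / 53.50 = 0.0497.
Head is higher in the deep piezometer, so vertical flow is upward (discharge condition).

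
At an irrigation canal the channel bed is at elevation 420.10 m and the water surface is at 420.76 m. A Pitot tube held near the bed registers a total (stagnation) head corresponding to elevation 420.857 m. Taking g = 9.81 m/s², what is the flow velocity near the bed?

Near the bed, under hydrostatic conditions, the piezometric head (z + ψ) equals the free-surface elevation, 420.76 m.
Velocity head = total − piezometric = 420.857 − 420.76 = 0.097 m.
v = √(2g·h_v) = √(2 × 9.81 × 0.097) = 1.38 m/s.

v ≈ 1.38 m/s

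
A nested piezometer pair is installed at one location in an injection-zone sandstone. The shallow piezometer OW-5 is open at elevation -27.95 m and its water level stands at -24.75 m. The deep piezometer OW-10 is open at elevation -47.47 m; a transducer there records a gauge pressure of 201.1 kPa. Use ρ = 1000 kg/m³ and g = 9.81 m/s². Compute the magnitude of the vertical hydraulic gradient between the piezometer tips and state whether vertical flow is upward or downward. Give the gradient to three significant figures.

|i_v| ≈ 0.114; vertical flow is downward

Total head at OW-5: h = -24.75 m (water level in the standpipe).
Pressure head at OW-10: ψ = P/(ρg) = 201.1×1000 / (1000 × 9.81) = 20.50 m.
Total head at OW-10: h = z + ψ = -47.47 + 20.50 = -26.97 m.
Δh = h(OW-5) − h(OW-10) = -24.75 − (-26.97) = 2.22 m.
Vertical separation Δz = -27.95 − (-47.47) = 19.52 m.
|i_v| = |Δh| / Δz = 2.22 / 19.52 = 0.114.
Head is higher in the shallow piezometer, so vertical flow is downward (recharge condition).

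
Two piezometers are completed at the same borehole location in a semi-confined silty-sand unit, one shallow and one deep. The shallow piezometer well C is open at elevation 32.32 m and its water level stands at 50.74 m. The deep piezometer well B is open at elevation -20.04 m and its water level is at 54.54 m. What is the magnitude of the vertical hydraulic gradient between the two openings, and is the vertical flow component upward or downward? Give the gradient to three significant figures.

Total head at well C: h = 50.74 m (water level in the standpipe).
Total head at well B: h = 54.54 m.
Δh = h(well C) − h(well B) = 50.74 − 54.54 = -3.80 m.
Vertical separation Δz = 32.32 − (-20.04) = 52.36 m.
|i_v| = |Δh| / Δz = 3.80 / 52.36 = 0.0726.
Head is higher in the deep piezometer, so vertical flow is upward (discharge condition).

|i_v| ≈ 0.0726; vertical flow is upward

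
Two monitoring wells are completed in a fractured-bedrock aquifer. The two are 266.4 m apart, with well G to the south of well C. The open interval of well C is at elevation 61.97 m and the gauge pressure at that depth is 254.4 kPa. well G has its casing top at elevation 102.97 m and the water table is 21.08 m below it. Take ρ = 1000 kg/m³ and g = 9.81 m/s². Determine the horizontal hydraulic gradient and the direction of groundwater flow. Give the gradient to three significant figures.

Pressure head at well C: ψ = P/(ρg) = 254.4×1000 / (1000 × 9.81) = 25.93 m.
Total head at well C: h = z + ψ = 61.97 + 25.93 = 87.90 m.
Total head at well G: h = 102.97 − 21.08 = 81.89 m.
Head difference: h(well C) − h(well G) = 87.90 − 81.89 = 6.01 m.
Hydraulic gradient: i = |Δh| / L = 6.01 / 266.4 = 0.0226.
Flow is from higher to lower head: from well C toward well G, i.e. toward the south.

i ≈ 0.0226; groundwater flows toward the south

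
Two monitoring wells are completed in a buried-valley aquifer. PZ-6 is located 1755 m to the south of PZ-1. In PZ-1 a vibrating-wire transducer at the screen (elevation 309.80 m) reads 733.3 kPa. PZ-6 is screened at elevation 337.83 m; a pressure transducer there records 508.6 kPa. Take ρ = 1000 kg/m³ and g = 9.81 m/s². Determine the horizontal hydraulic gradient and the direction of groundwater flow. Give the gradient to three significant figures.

Pressure head at PZ-1: ψ = P/(ρg) = 733.3×1000 / (1000 × 9.81) = 74.75 m.
Total head at PZ-1: h = z + ψ = 309.80 + 74.75 = 384.55 m.
Pressure head at PZ-6: ψ = P/(ρg) = 508.6×1000 / (1000 × 9.81) = 51.85 m.
Total head at PZ-6: h = z + ψ = 337.83 + 51.85 = 389.68 m.
Head difference: h(PZ-1) − h(PZ-6) = 384.55 − 389.68 = -5.13 m.
Hydraulic gradient: i = |Δh| / L = 5.13 / 1755 = 0.00292.
Flow is from higher to lower head: from PZ-6 toward PZ-1, i.e. toward the north.

i ≈ 0.00292; groundwater flows toward the north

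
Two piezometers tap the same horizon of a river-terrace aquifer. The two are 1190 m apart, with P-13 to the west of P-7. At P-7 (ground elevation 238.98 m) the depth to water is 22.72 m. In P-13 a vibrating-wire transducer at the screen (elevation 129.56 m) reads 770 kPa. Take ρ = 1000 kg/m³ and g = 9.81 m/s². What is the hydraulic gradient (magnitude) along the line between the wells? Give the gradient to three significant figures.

Total head at P-7: h = 238.98 − 22.72 = 216.26 m.
Pressure head at P-13: ψ = P/(ρg) = 770×1000 / (1000 × 9.81) = 78.49 m.
Total head at P-13: h = z + ψ = 129.56 + 78.49 = 208.05 m.
Head difference: h(P-7) − h(P-13) = 216.26 − 208.05 = 8.21 m.
Hydraulic gradient: i = |Δh| / L = 8.21 / 1190 = 0.00690.

i ≈ 0.00690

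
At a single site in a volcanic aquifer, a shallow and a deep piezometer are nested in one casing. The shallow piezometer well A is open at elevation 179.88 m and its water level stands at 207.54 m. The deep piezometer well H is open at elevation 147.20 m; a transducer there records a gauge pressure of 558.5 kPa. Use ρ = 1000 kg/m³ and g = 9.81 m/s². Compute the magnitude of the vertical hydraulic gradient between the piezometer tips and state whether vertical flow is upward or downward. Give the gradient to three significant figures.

|i_v| ≈ 0.104; vertical flow is downward

Total head at well A: h = 207.54 m (water level in the standpipe).
Pressure head at well H: ψ = P/(ρg) = 558.5×1000 / (1000 × 9.81) = 56.93 m.
Total head at well H: h = z + ψ = 147.20 + 56.93 = 204.13 m.
Δh = h(well A) − h(well H) = 207.54 − 204.13 = 3.41 m.
Vertical separation Δz = 179.88 − 147.20 = 32.68 m.
|i_v| = |Δh| / Δz = 3.41 / 32.68 = 0.104.
Head is higher in the shallow piezometer, so vertical flow is downward (recharge condition).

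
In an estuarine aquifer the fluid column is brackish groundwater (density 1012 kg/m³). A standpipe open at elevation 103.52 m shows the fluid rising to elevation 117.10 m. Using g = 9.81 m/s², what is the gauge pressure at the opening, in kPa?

Pressure head ψ = h − z = 117.10 − 103.52 = 13.58 m.
P = ρgψ = 1012 × 9.81 × 13.58 = 134818 Pa ≈ 135 kPa.

P ≈ 135 kPa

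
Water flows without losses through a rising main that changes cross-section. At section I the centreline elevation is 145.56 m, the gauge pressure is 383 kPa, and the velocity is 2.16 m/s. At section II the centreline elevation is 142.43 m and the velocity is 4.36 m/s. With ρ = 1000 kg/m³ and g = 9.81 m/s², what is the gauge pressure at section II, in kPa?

P₂ ≈ 407 kPa

Pressure head at I: ψ₁ = P₁/(ρg) = 383×1000 / (1000 × 9.81) = 39.04 m.
Velocity heads: v₁²/2g = 2.16²/19.62 = 0.238 m; v₂²/2g = 4.36²/19.62 = 0.969 m.
Total head H = z₁ + ψ₁ + v₁²/2g = 145.56 + 39.04 + 0.238 = 184.84 m.
ψ₂ = H − z₂ − v₂²/2g = 184.84 − 142.43 − 0.969 = 41.44 m.
P₂ = ρgψ₂ = 1000 × 9.81 × 41.44 ≈ 407 kPa.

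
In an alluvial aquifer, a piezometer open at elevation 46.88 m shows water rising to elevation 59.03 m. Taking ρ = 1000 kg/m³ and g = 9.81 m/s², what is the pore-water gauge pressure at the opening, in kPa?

P ≈ 119 kPa

Pressure head ψ = h − z = 59.03 − 46.88 = 12.15 m.
P = ρgψ = 1000 × 9.81 × 12.15 = 119192 Pa ≈ 119 kPa.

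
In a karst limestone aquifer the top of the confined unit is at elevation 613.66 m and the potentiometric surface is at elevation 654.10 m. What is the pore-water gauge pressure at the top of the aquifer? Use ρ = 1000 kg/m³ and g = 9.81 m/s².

P ≈ 397 kPa

Pressure head at the aquifer top: ψ = h − z = 654.10 − 613.66 = 40.44 m.
P = ρgψ = 1000 × 9.81 × 40.44 = 396716 Pa ≈ 397 kPa.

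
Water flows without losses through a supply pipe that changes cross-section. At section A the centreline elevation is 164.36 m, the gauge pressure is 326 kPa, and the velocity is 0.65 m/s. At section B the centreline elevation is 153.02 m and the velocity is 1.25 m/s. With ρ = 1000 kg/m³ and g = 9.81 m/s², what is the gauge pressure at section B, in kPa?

P₂ ≈ 437 kPa

Pressure head at A: ψ₁ = P₁/(ρg) = 326×1000 / (1000 × 9.81) = 33.23 m.
Velocity heads: v₁²/2g = 0.65²/19.62 = 0.022 m; v₂²/2g = 1.25²/19.62 = 0.080 m.
Total head H = z₁ + ψ₁ + v₁²/2g = 164.36 + 33.23 + 0.022 = 197.61 m.
ψ₂ = H − z₂ − v₂²/2g = 197.61 − 153.02 − 0.080 = 44.51 m.
P₂ = ρgψ₂ = 1000 × 9.81 × 44.51 ≈ 437 kPa.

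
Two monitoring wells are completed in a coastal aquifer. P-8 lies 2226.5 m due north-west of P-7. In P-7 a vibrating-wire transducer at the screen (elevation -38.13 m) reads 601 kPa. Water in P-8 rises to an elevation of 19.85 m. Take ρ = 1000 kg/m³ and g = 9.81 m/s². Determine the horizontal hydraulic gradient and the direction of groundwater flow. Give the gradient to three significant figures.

i ≈ 0.00147; groundwater flows toward the north-west

Pressure head at P-7: ψ = P/(ρg) = 601×1000 / (1000 × 9.81) = 61.26 m.
Total head at P-7: h = z + ψ = -38.13 + 61.26 = 23.13 m.
Total head at P-8: h = 19.85 m (water level in the piezometer is the total head).
Head difference: h(P-7) − h(P-8) = 23.13 − 19.85 = 3.28 m.
Hydraulic gradient: i = |Δh| / L = 3.28 / 2226.5 = 0.00147.
Flow is from higher to lower head: from P-7 toward P-8, i.e. toward the north-west.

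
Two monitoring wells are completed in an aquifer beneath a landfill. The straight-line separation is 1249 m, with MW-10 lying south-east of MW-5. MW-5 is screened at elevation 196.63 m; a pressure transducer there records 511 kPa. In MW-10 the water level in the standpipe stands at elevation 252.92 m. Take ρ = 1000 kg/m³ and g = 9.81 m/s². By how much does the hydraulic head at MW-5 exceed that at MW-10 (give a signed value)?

Δh ≈ -4.20 m

Pressure head at MW-5: ψ = P/(ρg) = 511×1000 / (1000 × 9.81) = 52.09 m.
Total head at MW-5: h = z + ψ = 196.63 + 52.09 = 248.72 m.
Total head at MW-10: h = 252.92 m (water level in the piezometer is the total head).
Head difference: h(MW-5) − h(MW-10) = 248.72 − 252.92 = -4.20 m.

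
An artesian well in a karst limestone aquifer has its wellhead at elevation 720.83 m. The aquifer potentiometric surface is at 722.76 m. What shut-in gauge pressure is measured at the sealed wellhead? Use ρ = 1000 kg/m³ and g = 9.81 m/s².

P ≈ 18.9 kPa

Head above the cap: Δh = 722.76 − 720.83 = 1.93 m.
P = ρgΔh = 1000 × 9.81 × 1.93 = 18933 Pa ≈ 18.9 kPa.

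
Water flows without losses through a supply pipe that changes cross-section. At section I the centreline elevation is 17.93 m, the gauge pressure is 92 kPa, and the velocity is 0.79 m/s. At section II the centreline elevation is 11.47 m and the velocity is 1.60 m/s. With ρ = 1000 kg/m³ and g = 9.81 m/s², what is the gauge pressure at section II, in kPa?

P₂ ≈ 154 kPa

Pressure head at I: ψ₁ = P₁/(ρg) = 92×1000 / (1000 × 9.81) = 9.38 m.
Velocity heads: v₁²/2g = 0.79²/19.62 = 0.032 m; v₂²/2g = 1.60²/19.62 = 0.130 m.
Total head H = z₁ + ψ₁ + v₁²/2g = 17.93 + 9.38 + 0.032 = 27.34 m.
ψ₂ = H − z₂ − v₂²/2g = 27.34 − 11.47 − 0.130 = 15.74 m.
P₂ = ρgψ₂ = 1000 × 9.81 × 15.74 ≈ 154 kPa.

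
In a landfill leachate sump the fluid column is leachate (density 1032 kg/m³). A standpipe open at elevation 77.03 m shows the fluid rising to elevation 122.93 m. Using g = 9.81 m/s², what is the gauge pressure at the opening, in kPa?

Pressure head ψ = h − z = 122.93 − 77.03 = 45.90 m.
P = ρgψ = 1032 × 9.81 × 45.90 = 464688 Pa ≈ 465 kPa.

P ≈ 465 kPa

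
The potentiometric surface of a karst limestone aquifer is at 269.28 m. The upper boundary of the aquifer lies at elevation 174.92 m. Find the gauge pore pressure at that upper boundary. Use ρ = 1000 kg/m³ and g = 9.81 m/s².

P ≈ 926 kPa

Pressure head at the aquifer top: ψ = h − z = 269.28 − 174.92 = 94.36 m.
P = ρgψ = 1000 × 9.81 × 94.36 = 925672 Pa ≈ 926 kPa.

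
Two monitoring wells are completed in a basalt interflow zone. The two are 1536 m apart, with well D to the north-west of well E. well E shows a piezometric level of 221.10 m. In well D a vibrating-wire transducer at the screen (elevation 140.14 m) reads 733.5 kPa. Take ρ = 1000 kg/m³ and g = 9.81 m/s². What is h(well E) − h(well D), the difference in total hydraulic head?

Total head at well E: h = 221.10 m (water level in the piezometer is the total head).
Pressure head at well D: ψ = P/(ρg) = 733.5×1000 / (1000 × 9.81) = 74.77 m.
Total head at well D: h = z + ψ = 140.14 + 74.77 = 214.91 m.
Head difference: h(well E) − h(well D) = 221.10 − 214.91 = 6.19 m.

Δh ≈ 6.19 m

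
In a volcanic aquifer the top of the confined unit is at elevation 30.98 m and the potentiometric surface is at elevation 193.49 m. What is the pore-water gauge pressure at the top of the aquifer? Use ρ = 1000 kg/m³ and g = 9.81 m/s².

Pressure head at the aquifer top: ψ = h − z = 193.49 − 30.98 = 162.51 m.
P = ρgψ = 1000 × 9.81 × 162.51 = 1594223 Pa ≈ 1590 kPa.

P ≈ 1590 kPa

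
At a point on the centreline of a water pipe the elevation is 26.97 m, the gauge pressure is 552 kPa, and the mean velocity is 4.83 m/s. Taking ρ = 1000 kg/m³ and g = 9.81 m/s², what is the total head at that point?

h ≈ 84.43 m

Pressure head ψ = P/(ρg) = 552×1000 / (1000 × 9.81) = 56.27 m.
Velocity head = v²/(2g) = 4.83² / (2 × 9.81) = 1.189 m.
h = z + ψ + v²/(2g) = 26.97 + 56.27 + 1.189 = 84.43 m.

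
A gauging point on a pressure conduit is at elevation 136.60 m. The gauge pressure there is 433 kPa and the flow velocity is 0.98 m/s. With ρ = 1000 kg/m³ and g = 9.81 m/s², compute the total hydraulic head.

h ≈ 180.79 m

Pressure head ψ = P/(ρg) = 433×1000 / (1000 × 9.81) = 44.14 m.
Velocity head = v²/(2g) = 0.98² / (2 × 9.81) = 0.049 m.
h = z + ψ + v²/(2g) = 136.60 + 44.14 + 0.049 = 180.79 m.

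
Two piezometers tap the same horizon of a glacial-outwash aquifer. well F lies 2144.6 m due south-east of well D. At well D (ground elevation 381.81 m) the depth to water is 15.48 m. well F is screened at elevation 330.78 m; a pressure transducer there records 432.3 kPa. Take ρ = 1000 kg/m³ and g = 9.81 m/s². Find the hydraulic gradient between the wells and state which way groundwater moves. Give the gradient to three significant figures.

Total head at well D: h = 381.81 − 15.48 = 366.33 m.
Pressure head at well F: ψ = P/(ρg) = 432.3×1000 / (1000 × 9.81) = 44.07 m.
Total head at well F: h = z + ψ = 330.78 + 44.07 = 374.85 m.
Head difference: h(well D) − h(well F) = 366.33 − 374.85 = -8.52 m.
Hydraulic gradient: i = |Δh| / L = 8.52 / 2144.6 = 0.00397.
Flow is from higher to lower head: from well F toward well D, i.e. toward the north-west.

i ≈ 0.00397; groundwater flows toward the north-west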